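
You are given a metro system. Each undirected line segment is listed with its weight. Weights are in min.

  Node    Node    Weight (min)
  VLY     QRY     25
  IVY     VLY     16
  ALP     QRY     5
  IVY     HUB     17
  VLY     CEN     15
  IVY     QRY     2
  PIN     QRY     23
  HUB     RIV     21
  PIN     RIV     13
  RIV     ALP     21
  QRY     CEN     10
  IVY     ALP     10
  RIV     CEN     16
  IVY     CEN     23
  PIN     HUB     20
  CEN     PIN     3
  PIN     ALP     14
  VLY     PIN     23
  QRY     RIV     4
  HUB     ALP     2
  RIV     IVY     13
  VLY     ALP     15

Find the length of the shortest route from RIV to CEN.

14 min

Enumerating some paths:
RIV - CEN: 16 = 16
RIV - IVY - QRY - CEN: 13+2+10 = 25
RIV - QRY - CEN: 4+10 = 14
RIV - PIN - CEN: 13+3 = 16
Cheapest is RIV - QRY - CEN at 14 min.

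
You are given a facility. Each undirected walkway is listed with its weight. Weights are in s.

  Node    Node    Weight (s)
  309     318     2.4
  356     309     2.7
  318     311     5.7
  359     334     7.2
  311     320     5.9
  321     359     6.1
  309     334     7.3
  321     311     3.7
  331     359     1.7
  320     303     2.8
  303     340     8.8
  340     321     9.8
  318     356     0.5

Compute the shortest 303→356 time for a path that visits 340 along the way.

28.5 s

Shortest 303→340: 303 → 340 = 8.8
Best 340 to 356: 340 → 321 → 311 → 318 → 356 costing 19.7
Total via 340: 8.8 + 19.7 = 28.5 s.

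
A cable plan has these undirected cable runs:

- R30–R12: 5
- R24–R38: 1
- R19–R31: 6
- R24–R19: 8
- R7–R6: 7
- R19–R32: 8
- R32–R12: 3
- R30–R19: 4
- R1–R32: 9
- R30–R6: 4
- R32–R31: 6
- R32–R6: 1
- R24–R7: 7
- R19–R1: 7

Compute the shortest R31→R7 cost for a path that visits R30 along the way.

Best R31 to R30: R31 → R19 → R30 costing 10
Shortest R30→R7: R30 → R6 → R7 = 11
Total via R30: 10 + 11 = 21.

21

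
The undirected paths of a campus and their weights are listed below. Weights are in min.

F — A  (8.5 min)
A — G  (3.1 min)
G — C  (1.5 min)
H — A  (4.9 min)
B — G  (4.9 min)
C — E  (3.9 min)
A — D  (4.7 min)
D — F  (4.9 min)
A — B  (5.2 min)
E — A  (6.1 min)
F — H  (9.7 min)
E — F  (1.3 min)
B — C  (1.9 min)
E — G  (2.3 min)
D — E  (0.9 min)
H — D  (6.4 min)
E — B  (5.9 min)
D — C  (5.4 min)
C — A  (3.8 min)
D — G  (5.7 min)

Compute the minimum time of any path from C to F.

Enumerating some paths:
C–E–F: 3.9+1.3 = 5.2
C–G–E–F: 1.5+2.3+1.3 = 5.1
The minimum is 5.1 min via C–G–E–F.

5.1 min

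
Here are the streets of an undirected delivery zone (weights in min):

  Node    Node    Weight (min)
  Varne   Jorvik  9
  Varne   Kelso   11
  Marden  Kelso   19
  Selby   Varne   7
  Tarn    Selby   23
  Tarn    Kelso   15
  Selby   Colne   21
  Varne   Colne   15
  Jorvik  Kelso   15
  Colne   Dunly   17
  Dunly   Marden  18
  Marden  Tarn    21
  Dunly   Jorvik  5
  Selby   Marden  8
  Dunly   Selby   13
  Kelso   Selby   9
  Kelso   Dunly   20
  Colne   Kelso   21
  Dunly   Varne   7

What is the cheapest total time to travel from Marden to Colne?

29 min

Compare a few routes:
Marden–Selby–Colne: 8+21 = 29
Marden–Dunly–Colne: 18+17 = 35
Marden–Selby–Varne–Colne: 8+7+15 = 30
Cheapest is Marden–Selby–Colne at 29 min.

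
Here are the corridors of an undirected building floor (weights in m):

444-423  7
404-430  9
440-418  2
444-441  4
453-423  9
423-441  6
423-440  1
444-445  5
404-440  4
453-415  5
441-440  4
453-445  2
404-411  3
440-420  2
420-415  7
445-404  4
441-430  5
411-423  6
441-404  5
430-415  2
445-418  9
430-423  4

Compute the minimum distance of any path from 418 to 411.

9 m

Enumerating some paths:
418–440–423–411: 2+1+6 = 9
418–445–404–411: 9+4+3 = 16
418–440–441–404–411: 2+4+5+3 = 14
Cheapest is 418–440–423–411 at 9 m.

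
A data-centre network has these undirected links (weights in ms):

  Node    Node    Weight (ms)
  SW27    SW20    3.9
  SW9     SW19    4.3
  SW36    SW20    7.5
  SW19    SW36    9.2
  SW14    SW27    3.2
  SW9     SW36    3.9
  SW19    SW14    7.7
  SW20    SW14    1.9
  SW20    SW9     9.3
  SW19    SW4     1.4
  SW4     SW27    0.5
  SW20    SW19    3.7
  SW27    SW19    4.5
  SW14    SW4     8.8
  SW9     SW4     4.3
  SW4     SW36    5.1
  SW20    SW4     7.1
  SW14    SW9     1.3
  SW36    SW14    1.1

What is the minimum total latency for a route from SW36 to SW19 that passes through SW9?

6.7 ms

Best SW36 to SW9: SW36–SW14–SW9 costing 2.4
Best SW9 to SW19: SW9–SW19 costing 4.3
Total via SW9: 2.4 + 4.3 = 6.7 ms.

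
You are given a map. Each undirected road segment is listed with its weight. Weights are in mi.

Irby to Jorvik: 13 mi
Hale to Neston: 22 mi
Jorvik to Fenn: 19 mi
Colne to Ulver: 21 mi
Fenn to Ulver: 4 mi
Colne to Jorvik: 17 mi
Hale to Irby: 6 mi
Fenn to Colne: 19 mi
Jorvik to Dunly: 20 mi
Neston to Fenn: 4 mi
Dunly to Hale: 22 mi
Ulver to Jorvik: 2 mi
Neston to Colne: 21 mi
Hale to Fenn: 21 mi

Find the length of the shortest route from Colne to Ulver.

Settle nodes by increasing distance from Colne:
Colne: 0
Jorvik: 17  (via Colne)
Fenn: 19  (via Colne)
Ulver: 19  (via Jorvik)
Shortest route: Colne–Jorvik–Ulver = 19 mi.

19 mi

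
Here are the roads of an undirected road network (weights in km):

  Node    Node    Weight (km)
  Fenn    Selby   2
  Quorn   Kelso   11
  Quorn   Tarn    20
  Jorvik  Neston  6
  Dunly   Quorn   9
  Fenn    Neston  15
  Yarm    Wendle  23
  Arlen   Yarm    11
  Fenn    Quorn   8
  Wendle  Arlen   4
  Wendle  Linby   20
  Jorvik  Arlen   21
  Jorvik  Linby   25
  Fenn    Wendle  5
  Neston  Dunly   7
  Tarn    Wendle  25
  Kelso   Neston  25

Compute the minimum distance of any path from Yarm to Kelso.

Running Dijkstra from Yarm:
Yarm: 0
Arlen: 11  (via Yarm)
Wendle: 15  (via Arlen)
Fenn: 20  (via Wendle)
Selby: 22  (via Fenn)
Quorn: 28  (via Fenn)
Jorvik: 32  (via Arlen)
Linby: 35  (via Wendle)
Neston: 35  (via Fenn)
Dunly: 37  (via Quorn)
Kelso: 39  (via Quorn)
Shortest route: Yarm → Arlen → Wendle → Fenn → Quorn → Kelso = 39 km.

39 km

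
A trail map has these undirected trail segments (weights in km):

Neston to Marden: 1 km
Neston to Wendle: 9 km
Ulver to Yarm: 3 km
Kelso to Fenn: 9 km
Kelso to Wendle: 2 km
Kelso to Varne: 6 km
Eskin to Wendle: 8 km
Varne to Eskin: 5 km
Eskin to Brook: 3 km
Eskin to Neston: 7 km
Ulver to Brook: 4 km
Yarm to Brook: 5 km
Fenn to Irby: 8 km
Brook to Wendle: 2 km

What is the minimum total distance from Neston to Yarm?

Running Dijkstra from Neston:
Neston: 0
Marden: 1  (via Neston)
Eskin: 7  (via Neston)
Wendle: 9  (via Neston)
Brook: 10  (via Eskin)
Kelso: 11  (via Wendle)
Varne: 12  (via Eskin)
Ulver: 14  (via Brook)
Yarm: 15  (via Brook)
Shortest route: Neston → Eskin → Brook → Yarm = 15 km.

15 km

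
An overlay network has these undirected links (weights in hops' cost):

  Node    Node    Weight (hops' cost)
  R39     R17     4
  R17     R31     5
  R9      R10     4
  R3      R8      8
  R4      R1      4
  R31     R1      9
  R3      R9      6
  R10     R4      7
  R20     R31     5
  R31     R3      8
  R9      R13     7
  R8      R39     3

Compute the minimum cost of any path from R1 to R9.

15 hops' cost

Shortest distances from R1:
R1: 0
R4: 4  (via R1)
R31: 9  (via R1)
R10: 11  (via R4)
R20: 14  (via R31)
R17: 14  (via R31)
R9: 15  (via R10)
Shortest route: R1 → R4 → R10 → R9 = 15 hops' cost.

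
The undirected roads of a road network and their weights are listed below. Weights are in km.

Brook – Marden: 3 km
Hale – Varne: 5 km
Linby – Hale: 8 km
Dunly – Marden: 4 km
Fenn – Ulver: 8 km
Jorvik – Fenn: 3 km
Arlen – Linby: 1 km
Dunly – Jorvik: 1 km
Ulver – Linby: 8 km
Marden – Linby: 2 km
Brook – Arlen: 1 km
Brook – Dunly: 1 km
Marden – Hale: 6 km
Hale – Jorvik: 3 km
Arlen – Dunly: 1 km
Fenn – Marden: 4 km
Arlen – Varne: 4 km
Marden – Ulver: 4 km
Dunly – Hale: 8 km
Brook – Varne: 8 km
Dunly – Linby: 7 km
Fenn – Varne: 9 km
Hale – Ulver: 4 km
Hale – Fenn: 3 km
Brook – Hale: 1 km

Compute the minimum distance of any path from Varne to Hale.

5 km

Candidate routes:
Varne → Hale: 5 = 5
Varne → Arlen → Dunly → Brook → Hale: 4+1+1+1 = 7
Varne → Arlen → Brook → Hale: 4+1+1 = 6
Varne → Brook → Hale: 8+1 = 9
Cheapest is Varne → Hale at 5 km.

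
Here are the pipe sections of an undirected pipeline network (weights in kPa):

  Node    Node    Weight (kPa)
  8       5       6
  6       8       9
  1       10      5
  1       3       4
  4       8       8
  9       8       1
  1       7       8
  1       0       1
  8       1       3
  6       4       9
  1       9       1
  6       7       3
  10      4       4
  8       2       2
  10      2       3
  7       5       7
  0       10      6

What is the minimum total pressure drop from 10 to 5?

11 kPa

Running Dijkstra from 10:
10: 0
2: 3  (via 10)
4: 4  (via 10)
1: 5  (via 10)
8: 5  (via 2)
0: 6  (via 10)
9: 6  (via 1)
3: 9  (via 1)
5: 11  (via 8)
Shortest route: 10 → 2 → 8 → 5 = 11 kPa.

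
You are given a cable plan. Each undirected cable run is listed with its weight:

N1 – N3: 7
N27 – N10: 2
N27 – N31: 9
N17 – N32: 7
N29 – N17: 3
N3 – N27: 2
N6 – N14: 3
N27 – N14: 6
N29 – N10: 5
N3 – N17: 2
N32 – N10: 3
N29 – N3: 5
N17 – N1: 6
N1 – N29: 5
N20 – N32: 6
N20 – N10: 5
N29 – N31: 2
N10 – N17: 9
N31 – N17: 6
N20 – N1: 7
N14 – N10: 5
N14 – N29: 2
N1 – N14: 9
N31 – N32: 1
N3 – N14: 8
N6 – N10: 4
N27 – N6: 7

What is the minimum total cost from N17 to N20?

Enumerating some paths:
N17 - N29 - N10 - N20: 3+5+5 = 13
N17 - N1 - N20: 6+7 = 13
N17 - N3 - N27 - N10 - N20: 2+2+2+5 = 11
N17 - N29 - N31 - N32 - N20: 3+2+1+6 = 12
Cheapest is N17 - N3 - N27 - N10 - N20 at 11.

11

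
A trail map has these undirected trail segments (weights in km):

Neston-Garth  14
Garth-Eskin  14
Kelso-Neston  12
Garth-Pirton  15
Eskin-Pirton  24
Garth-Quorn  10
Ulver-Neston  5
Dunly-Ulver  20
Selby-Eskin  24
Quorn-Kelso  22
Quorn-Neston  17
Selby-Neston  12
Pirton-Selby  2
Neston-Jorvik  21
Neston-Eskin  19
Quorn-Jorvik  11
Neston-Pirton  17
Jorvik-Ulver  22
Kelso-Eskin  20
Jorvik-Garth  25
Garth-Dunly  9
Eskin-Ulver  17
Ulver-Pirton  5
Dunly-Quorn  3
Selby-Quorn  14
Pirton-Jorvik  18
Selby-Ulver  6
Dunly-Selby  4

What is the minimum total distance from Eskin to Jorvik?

35 km

Compare a few routes:
Eskin - Garth - Quorn - Jorvik: 14+10+11 = 35
Eskin - Garth - Dunly - Quorn - Jorvik: 14+9+3+11 = 37
Cheapest is Eskin - Garth - Quorn - Jorvik at 35 km.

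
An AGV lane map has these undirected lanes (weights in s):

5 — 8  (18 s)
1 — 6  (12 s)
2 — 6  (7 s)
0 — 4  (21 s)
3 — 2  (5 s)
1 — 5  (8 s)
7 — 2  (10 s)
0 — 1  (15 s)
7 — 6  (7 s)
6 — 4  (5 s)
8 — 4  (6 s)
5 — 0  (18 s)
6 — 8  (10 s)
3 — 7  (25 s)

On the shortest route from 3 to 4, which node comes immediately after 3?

2

Enumerating some paths:
3–7–6–4: 25+7+5 = 37
3–2–6–4: 5+7+5 = 17
3–2–7–6–4: 5+10+7+5 = 27
3–2–6–8–4: 5+7+10+6 = 28
The minimum is 17 s via 3–2–6–4.
So from 3 the first move is to 2.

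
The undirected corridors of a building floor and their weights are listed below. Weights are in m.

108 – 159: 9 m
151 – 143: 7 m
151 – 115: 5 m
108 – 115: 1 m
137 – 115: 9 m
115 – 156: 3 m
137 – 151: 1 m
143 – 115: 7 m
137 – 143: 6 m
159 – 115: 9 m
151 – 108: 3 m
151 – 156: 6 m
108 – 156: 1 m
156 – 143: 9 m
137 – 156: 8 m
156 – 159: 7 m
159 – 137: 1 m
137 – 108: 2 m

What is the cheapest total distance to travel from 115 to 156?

Running Dijkstra from 115:
115: 0
108: 1  (via 115)
156: 2  (via 108)
Shortest route: 115–108–156 = 2 m.

2 m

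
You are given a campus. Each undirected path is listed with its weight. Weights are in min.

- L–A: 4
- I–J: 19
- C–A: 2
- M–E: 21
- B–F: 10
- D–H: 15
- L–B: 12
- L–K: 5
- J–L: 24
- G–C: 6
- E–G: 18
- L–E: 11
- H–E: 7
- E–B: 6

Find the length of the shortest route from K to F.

27 min

Compare a few routes:
K → L → B → F: 5+12+10 = 27
K → L → E → B → F: 5+11+6+10 = 32
Cheapest is K → L → B → F at 27 min.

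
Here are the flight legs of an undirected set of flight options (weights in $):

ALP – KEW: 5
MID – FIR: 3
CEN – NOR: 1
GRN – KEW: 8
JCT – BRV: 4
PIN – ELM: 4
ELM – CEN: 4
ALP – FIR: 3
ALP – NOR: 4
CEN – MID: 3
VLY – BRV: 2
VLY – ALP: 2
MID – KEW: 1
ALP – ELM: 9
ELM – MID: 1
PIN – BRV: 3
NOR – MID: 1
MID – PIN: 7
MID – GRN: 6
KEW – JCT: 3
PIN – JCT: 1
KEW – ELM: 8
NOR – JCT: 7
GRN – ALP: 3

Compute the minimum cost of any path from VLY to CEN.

Candidate routes:
VLY - ALP - KEW - MID - NOR - CEN: 2+5+1+1+1 = 10
VLY - ALP - FIR - MID - NOR - CEN: 2+3+3+1+1 = 10
VLY - ALP - NOR - CEN: 2+4+1 = 7
The minimum is $7 via VLY - ALP - NOR - CEN.

$7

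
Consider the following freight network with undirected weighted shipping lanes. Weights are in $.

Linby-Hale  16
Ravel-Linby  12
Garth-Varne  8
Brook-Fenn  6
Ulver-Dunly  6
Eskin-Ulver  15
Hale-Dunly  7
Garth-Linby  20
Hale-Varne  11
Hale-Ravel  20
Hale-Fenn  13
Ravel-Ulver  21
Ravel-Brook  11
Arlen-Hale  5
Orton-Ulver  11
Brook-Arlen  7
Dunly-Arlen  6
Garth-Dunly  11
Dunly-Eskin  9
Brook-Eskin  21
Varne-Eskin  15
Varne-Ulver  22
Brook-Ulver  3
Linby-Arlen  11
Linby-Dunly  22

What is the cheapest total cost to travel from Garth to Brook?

$20

Enumerating some paths:
Garth → Dunly → Ulver → Brook: 11+6+3 = 20
Garth → Dunly → Arlen → Brook: 11+6+7 = 24
Garth → Varne → Hale → Arlen → Brook: 8+11+5+7 = 31
Garth → Dunly → Hale → Arlen → Brook: 11+7+5+7 = 30
Cheapest is Garth → Dunly → Ulver → Brook at $20.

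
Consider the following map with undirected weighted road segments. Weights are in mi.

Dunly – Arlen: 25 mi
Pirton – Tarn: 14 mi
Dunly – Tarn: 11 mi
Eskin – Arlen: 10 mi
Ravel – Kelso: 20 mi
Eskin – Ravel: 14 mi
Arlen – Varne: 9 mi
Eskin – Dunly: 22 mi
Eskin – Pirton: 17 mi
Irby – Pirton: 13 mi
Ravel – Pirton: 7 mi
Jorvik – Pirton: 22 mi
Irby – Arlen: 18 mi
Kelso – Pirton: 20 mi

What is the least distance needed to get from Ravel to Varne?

33 mi

Compare a few routes:
Ravel - Eskin - Arlen - Varne: 14+10+9 = 33
Ravel - Pirton - Eskin - Arlen - Varne: 7+17+10+9 = 43
Cheapest is Ravel - Eskin - Arlen - Varne at 33 mi.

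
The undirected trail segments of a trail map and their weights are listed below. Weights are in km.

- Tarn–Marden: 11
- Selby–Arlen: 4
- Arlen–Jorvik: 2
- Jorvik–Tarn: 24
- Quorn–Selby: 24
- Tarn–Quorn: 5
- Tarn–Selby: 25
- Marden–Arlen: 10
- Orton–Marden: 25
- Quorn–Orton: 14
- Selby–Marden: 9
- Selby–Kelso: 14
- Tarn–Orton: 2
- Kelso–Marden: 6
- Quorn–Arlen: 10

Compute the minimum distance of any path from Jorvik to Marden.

Enumerating some paths:
Jorvik → Arlen → Selby → Marden: 2+4+9 = 15
Jorvik → Arlen → Marden: 2+10 = 12
Cheapest is Jorvik → Arlen → Marden at 12 km.

12 km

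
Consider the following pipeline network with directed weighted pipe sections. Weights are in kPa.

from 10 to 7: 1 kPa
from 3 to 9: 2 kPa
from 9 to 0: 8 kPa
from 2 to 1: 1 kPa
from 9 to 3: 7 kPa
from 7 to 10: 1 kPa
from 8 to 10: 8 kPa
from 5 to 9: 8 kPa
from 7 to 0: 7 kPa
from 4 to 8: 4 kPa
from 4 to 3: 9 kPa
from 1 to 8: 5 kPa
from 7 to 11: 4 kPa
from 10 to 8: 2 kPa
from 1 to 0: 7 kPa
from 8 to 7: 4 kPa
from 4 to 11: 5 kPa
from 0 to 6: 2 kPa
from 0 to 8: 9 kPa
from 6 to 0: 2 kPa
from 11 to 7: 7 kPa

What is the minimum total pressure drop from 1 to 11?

Shortest distances from 1:
1: 0
8: 5  (via 1)
0: 7  (via 1)
6: 9  (via 0)
7: 9  (via 8)
10: 10  (via 7)
11: 13  (via 7)
Shortest route: 1–8–7–11 = 13 kPa.

13 kPa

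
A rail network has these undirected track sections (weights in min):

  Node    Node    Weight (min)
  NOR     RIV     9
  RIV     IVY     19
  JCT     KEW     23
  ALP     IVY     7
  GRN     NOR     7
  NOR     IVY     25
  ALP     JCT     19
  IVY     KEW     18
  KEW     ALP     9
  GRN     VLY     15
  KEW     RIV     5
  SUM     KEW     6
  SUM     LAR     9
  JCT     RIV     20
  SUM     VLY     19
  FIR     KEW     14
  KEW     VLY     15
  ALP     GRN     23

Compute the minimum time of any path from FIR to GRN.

Running Dijkstra from FIR:
FIR: 0
KEW: 14  (via FIR)
RIV: 19  (via KEW)
SUM: 20  (via KEW)
ALP: 23  (via KEW)
NOR: 28  (via RIV)
LAR: 29  (via SUM)
VLY: 29  (via KEW)
IVY: 30  (via ALP)
GRN: 35  (via NOR)
Shortest route: FIR → KEW → RIV → NOR → GRN = 35 min.

35 min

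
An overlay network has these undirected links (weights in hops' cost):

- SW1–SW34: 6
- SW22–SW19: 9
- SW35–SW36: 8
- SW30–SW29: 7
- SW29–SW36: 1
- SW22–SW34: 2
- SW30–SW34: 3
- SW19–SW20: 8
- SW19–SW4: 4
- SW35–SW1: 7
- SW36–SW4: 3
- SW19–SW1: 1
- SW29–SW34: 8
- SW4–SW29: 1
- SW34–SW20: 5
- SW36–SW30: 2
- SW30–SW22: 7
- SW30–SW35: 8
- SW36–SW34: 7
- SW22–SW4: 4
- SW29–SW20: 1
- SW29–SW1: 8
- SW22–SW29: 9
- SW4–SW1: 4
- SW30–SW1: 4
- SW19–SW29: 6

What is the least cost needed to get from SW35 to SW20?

10 hops' cost

Shortest distances from SW35:
SW35: 0
SW1: 7  (via SW35)
SW30: 8  (via SW35)
SW36: 8  (via SW35)
SW19: 8  (via SW1)
SW29: 9  (via SW36)
SW4: 10  (via SW29)
SW20: 10  (via SW29)
Shortest route: SW35–SW36–SW29–SW20 = 10 hops' cost.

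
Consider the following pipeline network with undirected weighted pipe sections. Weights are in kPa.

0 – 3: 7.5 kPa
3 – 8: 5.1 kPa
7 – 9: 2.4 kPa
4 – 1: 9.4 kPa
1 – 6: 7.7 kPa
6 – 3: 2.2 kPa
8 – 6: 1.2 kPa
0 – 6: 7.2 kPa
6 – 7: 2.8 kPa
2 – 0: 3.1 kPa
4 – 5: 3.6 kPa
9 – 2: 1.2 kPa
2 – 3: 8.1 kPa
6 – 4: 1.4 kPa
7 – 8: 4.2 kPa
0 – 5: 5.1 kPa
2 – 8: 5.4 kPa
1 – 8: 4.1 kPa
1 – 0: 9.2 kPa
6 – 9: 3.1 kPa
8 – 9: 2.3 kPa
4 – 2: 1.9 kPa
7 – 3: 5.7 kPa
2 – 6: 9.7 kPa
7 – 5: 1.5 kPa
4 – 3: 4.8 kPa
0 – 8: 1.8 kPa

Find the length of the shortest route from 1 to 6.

Enumerating some paths:
1–8–9–6: 4.1+2.3+3.1 = 9.5
1–6: 7.7 = 7.7
1–8–6: 4.1+1.2 = 5.3
The minimum is 5.3 kPa via 1–8–6.

5.3 kPa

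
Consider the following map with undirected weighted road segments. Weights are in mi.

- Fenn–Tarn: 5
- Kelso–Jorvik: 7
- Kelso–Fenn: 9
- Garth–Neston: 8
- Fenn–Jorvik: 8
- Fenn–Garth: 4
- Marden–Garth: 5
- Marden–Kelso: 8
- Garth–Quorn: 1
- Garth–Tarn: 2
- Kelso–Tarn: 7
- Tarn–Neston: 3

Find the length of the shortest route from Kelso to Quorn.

10 mi

Candidate routes:
Kelso → Tarn → Garth → Quorn: 7+2+1 = 10
Kelso → Fenn → Garth → Quorn: 9+4+1 = 14
Kelso → Marden → Garth → Quorn: 8+5+1 = 14
Kelso → Tarn → Fenn → Garth → Quorn: 7+5+4+1 = 17
The minimum is 10 mi via Kelso → Tarn → Garth → Quorn.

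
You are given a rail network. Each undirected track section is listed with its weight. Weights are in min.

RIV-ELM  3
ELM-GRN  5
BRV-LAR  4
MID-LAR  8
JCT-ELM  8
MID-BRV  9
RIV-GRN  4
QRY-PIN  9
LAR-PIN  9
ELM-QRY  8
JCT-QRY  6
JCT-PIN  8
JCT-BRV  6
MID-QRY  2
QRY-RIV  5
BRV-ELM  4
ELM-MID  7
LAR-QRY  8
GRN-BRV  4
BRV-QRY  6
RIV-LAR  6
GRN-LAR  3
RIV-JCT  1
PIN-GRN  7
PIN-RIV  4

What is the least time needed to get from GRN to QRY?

9 min

Enumerating some paths:
GRN - RIV - QRY: 4+5 = 9
GRN - BRV - QRY: 4+6 = 10
The minimum is 9 min via GRN - RIV - QRY.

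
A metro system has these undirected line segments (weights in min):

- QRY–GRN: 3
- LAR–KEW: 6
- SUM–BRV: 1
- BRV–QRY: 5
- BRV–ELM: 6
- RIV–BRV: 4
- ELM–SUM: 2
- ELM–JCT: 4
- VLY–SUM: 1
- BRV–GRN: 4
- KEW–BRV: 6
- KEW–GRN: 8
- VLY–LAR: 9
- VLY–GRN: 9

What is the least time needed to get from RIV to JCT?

Shortest distances from RIV:
RIV: 0
BRV: 4  (via RIV)
SUM: 5  (via BRV)
VLY: 6  (via SUM)
ELM: 7  (via SUM)
GRN: 8  (via BRV)
QRY: 9  (via BRV)
KEW: 10  (via BRV)
JCT: 11  (via ELM)
Shortest route: RIV → BRV → SUM → ELM → JCT = 11 min.

11 min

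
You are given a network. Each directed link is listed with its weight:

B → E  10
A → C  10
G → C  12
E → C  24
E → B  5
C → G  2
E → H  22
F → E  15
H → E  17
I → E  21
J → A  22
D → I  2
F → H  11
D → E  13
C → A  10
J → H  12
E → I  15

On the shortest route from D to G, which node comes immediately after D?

Compare a few routes:
D–I–E–C–G: 2+21+24+2 = 49
D–E–C–G: 13+24+2 = 39
Cheapest is D–E–C–G at 39.
So from D the first move is to E.

E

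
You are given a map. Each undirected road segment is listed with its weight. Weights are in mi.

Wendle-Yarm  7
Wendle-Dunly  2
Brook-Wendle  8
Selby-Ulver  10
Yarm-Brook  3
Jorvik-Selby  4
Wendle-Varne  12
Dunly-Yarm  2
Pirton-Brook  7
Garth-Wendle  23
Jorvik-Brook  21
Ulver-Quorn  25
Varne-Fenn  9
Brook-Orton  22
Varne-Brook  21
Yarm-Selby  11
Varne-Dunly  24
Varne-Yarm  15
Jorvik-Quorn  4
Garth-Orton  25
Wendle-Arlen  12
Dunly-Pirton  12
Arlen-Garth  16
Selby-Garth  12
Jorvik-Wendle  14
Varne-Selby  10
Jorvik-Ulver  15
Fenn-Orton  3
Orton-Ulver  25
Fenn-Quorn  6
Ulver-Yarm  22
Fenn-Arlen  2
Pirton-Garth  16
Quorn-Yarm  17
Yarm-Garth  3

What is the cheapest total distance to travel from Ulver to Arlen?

26 mi

Candidate routes:
Ulver → Orton → Fenn → Arlen: 25+3+2 = 30
Ulver → Jorvik → Quorn → Fenn → Arlen: 15+4+6+2 = 27
Ulver → Selby → Jorvik → Quorn → Fenn → Arlen: 10+4+4+6+2 = 26
Cheapest is Ulver → Selby → Jorvik → Quorn → Fenn → Arlen at 26 mi.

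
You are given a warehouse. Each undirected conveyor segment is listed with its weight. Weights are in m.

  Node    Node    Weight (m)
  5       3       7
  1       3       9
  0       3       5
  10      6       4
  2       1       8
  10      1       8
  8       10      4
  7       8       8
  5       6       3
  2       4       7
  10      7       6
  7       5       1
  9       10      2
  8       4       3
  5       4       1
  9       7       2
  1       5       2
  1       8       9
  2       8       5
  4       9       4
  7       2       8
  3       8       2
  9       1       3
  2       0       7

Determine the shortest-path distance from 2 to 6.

11 m

Candidate routes:
2–4–5–6: 7+1+3 = 11
2–8–4–5–6: 5+3+1+3 = 12
Cheapest is 2–4–5–6 at 11 m.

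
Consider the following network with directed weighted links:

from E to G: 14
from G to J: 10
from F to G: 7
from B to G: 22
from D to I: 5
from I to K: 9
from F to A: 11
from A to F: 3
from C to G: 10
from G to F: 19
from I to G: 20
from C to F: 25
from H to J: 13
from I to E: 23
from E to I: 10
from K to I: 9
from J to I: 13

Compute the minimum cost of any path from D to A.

55

Settle nodes by increasing distance from D:
D: 0
I: 5  (via D)
K: 14  (via I)
G: 25  (via I)
E: 28  (via I)
J: 35  (via G)
F: 44  (via G)
A: 55  (via F)
Shortest route: D → I → G → F → A = 55.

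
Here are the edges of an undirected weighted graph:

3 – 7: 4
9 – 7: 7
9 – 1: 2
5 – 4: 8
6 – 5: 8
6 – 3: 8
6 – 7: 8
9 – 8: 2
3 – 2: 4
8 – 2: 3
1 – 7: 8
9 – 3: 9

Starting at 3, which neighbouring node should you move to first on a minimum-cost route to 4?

Enumerating some paths:
3 - 6 - 5 - 4: 8+8+8 = 24
3 - 7 - 6 - 5 - 4: 4+8+8+8 = 28
Cheapest is 3 - 6 - 5 - 4 at 24.
So from 3 the first move is to 6.

6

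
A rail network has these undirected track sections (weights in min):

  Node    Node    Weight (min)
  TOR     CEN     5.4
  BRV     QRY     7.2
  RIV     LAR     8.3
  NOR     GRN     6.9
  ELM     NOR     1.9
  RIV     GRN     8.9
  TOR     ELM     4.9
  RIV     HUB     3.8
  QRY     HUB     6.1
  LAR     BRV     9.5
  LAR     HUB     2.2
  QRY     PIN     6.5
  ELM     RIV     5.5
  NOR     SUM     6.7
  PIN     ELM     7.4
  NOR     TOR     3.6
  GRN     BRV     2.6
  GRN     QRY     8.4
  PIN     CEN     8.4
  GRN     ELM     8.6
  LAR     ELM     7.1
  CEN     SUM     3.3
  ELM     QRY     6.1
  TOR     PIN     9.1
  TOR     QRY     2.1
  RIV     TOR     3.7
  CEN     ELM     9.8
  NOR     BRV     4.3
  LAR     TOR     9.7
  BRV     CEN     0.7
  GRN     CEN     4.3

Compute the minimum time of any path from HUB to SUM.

Shortest distances from HUB:
HUB: 0
LAR: 2.2  (via HUB)
RIV: 3.8  (via HUB)
QRY: 6.1  (via HUB)
TOR: 7.5  (via RIV)
ELM: 9.3  (via LAR)
NOR: 11.1  (via TOR)
BRV: 11.7  (via LAR)
CEN: 12.4  (via BRV)
PIN: 12.6  (via QRY)
GRN: 12.7  (via RIV)
SUM: 15.7  (via CEN)
Shortest route: HUB–LAR–BRV–CEN–SUM = 15.7 min.

15.7 min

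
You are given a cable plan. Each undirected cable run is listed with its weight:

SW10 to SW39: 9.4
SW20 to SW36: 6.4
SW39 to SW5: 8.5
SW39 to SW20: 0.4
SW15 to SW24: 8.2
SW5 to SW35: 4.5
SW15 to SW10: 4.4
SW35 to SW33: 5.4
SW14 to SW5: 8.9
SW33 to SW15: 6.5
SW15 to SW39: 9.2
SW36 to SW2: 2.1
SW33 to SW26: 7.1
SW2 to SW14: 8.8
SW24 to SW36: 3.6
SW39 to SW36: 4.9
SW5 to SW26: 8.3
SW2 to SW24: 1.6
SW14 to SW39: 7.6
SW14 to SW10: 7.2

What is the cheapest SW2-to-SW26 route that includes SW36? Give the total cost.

23.8

Shortest SW2→SW36: SW2 → SW36 = 2.1
Shortest SW36→SW26: SW36 → SW39 → SW5 → SW26 = 21.7
Total via SW36: 2.1 + 21.7 = 23.8.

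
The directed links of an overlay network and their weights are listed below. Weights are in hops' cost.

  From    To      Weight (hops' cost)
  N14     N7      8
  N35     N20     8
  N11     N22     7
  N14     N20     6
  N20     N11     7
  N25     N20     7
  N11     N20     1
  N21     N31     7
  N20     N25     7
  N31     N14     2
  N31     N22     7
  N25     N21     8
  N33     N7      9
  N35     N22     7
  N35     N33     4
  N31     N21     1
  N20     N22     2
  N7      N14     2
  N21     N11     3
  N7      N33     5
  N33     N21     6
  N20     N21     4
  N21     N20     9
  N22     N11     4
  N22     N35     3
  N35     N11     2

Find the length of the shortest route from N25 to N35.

12 hops' cost

Shortest distances from N25:
N25: 0
N20: 7  (via N25)
N21: 8  (via N25)
N22: 9  (via N20)
N11: 11  (via N21)
N35: 12  (via N22)
Shortest route: N25 → N20 → N22 → N35 = 12 hops' cost.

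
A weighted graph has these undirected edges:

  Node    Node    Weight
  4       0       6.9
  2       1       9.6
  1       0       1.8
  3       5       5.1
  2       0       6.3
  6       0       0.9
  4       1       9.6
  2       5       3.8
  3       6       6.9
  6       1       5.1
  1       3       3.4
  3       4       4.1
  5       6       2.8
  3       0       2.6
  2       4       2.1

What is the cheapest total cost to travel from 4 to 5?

Candidate routes:
4–2–5: 2.1+3.8 = 5.9
4–3–5: 4.1+5.1 = 9.2
4–3–0–6–5: 4.1+2.6+0.9+2.8 = 10.4
The minimum is 5.9 via 4–2–5.

5.9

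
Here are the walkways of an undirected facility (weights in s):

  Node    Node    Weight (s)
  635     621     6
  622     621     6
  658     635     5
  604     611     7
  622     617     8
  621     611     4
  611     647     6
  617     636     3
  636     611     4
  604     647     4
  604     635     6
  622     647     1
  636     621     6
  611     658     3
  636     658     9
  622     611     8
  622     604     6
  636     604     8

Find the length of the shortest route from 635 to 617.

Running Dijkstra from 635:
635: 0
658: 5  (via 635)
621: 6  (via 635)
604: 6  (via 635)
611: 8  (via 658)
647: 10  (via 604)
622: 11  (via 647)
636: 12  (via 621)
617: 15  (via 636)
Shortest route: 635–621–636–617 = 15 s.

15 s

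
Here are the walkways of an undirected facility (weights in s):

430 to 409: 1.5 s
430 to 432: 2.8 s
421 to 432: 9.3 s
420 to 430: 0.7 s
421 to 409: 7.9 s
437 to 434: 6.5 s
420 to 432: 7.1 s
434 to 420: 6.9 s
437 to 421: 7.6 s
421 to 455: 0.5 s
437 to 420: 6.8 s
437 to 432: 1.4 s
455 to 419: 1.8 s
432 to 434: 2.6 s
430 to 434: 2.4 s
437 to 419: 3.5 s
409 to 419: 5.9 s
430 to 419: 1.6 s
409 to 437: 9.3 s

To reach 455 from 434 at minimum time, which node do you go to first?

Candidate routes:
434–432–430–419–455: 2.6+2.8+1.6+1.8 = 8.8
434–430–419–455: 2.4+1.6+1.8 = 5.8
434–432–437–419–455: 2.6+1.4+3.5+1.8 = 9.3
Cheapest is 434–430–419–455 at 5.8 s.
So from 434 the first move is to 430.

430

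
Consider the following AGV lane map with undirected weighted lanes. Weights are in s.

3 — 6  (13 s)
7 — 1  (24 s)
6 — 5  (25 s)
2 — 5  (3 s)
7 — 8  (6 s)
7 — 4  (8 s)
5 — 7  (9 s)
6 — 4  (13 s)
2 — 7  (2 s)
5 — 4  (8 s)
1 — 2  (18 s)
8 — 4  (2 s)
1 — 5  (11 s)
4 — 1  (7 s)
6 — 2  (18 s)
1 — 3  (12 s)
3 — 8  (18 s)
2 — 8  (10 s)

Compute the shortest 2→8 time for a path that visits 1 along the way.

Best 2 to 1: 2–5–1 costing 14
Best 1 to 8: 1–4–8 costing 9
Total via 1: 14 + 9 = 23 s.

23 s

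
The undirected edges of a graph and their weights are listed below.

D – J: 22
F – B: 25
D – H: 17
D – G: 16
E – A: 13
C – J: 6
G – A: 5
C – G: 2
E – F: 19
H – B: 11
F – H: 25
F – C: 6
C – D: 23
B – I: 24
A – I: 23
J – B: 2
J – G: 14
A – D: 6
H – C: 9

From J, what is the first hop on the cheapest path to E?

Enumerating some paths:
J–C–G–A–E: 6+2+5+13 = 26
J–C–F–E: 6+6+19 = 31
The minimum is 26 via J–C–G–A–E.
So from J the first move is to C.

C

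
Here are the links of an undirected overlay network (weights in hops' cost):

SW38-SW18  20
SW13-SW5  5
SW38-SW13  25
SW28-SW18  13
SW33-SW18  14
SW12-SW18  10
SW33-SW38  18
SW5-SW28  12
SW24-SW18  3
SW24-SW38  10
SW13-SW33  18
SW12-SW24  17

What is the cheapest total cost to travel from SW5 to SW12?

35 hops' cost

Enumerating some paths:
SW5–SW13–SW33–SW18–SW12: 5+18+14+10 = 47
SW5–SW28–SW18–SW24–SW12: 12+13+3+17 = 45
SW5–SW13–SW38–SW24–SW18–SW12: 5+25+10+3+10 = 53
SW5–SW28–SW18–SW12: 12+13+10 = 35
The minimum is 35 hops' cost via SW5–SW28–SW18–SW12.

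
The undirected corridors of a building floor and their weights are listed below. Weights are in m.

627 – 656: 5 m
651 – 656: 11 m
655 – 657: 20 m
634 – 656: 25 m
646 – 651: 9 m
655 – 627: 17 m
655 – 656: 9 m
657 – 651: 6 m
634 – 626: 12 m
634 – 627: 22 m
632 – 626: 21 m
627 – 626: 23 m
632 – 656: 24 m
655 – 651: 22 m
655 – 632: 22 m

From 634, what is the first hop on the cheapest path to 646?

656

Enumerating some paths:
634–627–656–651–646: 22+5+11+9 = 47
634–656–655–651–646: 25+9+22+9 = 65
634–626–627–656–651–646: 12+23+5+11+9 = 60
634–656–651–646: 25+11+9 = 45
The minimum is 45 m via 634–656–651–646.
So from 634 the first move is to 656.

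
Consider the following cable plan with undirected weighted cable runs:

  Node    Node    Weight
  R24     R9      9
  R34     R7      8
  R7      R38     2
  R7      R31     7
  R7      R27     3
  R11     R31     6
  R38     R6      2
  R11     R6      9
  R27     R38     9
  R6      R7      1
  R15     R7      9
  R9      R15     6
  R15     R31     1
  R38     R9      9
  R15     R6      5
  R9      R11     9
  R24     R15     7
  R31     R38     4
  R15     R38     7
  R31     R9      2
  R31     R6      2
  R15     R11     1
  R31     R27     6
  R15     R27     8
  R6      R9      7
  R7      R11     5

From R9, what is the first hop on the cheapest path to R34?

R31

Candidate routes:
R9 → R31 → R6 → R7 → R34: 2+2+1+8 = 13
R9 → R6 → R7 → R34: 7+1+8 = 16
R9 → R31 → R6 → R38 → R7 → R34: 2+2+2+2+8 = 16
Cheapest is R9 → R31 → R6 → R7 → R34 at 13.
So from R9 the first move is to R31.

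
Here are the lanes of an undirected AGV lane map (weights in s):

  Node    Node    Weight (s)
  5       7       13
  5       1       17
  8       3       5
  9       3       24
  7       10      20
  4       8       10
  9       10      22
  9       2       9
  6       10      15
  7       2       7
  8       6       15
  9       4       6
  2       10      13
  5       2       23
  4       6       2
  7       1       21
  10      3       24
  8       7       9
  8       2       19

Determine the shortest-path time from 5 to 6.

Running Dijkstra from 5:
5: 0
7: 13  (via 5)
1: 17  (via 5)
2: 20  (via 7)
8: 22  (via 7)
3: 27  (via 8)
9: 29  (via 2)
4: 32  (via 8)
10: 33  (via 7)
6: 34  (via 4)
Shortest route: 5–7–8–4–6 = 34 s.

34 s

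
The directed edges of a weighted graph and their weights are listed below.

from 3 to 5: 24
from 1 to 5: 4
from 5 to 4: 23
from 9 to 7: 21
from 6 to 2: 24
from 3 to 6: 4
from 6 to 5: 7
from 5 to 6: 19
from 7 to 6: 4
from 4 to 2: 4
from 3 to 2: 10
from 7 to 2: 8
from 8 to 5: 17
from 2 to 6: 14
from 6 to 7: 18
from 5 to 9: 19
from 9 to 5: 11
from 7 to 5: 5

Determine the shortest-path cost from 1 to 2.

31

Settle nodes by increasing distance from 1:
1: 0
5: 4  (via 1)
6: 23  (via 5)
9: 23  (via 5)
4: 27  (via 5)
2: 31  (via 4)
Shortest route: 1–5–4–2 = 31.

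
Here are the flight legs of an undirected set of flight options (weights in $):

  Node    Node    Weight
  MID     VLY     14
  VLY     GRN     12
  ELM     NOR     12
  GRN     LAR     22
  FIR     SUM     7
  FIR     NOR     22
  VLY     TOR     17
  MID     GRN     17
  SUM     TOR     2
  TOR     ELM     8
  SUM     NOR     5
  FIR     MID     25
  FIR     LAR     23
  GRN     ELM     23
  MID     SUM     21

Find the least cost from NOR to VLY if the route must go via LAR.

Shortest NOR→LAR: NOR–SUM–FIR–LAR = 35
Shortest LAR→VLY: LAR–GRN–VLY = 34
Total via LAR: 35 + 34 = $69.

$69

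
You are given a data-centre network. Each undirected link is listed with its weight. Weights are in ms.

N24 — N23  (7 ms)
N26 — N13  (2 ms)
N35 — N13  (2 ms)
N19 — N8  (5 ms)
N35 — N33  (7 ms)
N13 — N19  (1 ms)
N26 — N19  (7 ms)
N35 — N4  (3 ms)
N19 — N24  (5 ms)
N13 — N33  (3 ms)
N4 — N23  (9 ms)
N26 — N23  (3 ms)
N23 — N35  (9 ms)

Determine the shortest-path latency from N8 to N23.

Candidate routes:
N8–N19–N26–N23: 5+7+3 = 15
N8–N19–N13–N26–N23: 5+1+2+3 = 11
The minimum is 11 ms via N8–N19–N13–N26–N23.

11 ms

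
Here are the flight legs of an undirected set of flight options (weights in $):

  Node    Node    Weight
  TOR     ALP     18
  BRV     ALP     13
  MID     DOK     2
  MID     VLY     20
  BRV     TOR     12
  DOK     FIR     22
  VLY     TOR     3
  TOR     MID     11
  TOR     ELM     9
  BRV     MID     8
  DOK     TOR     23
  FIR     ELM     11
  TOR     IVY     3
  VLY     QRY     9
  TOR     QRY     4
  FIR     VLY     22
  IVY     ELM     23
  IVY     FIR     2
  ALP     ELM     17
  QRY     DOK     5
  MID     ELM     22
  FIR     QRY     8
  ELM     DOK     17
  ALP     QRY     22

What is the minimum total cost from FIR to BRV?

Shortest distances from FIR:
FIR: 0
IVY: 2  (via FIR)
TOR: 5  (via IVY)
QRY: 8  (via FIR)
VLY: 8  (via TOR)
ELM: 11  (via FIR)
DOK: 13  (via QRY)
MID: 15  (via DOK)
BRV: 17  (via TOR)
Shortest route: FIR → IVY → TOR → BRV = $17.

$17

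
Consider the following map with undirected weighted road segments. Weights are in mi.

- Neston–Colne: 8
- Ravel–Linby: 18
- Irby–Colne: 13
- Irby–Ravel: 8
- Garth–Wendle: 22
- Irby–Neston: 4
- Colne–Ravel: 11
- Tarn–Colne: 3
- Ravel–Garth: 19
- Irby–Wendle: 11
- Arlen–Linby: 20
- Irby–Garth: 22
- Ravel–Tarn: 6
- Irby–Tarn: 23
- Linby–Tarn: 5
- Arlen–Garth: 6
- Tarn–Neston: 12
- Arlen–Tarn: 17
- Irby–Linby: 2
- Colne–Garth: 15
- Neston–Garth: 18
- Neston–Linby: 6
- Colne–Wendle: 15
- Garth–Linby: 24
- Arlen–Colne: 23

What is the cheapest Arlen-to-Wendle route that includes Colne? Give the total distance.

35 mi

Best Arlen to Colne: Arlen–Tarn–Colne costing 20
Best Colne to Wendle: Colne–Wendle costing 15
Total via Colne: 20 + 15 = 35 mi.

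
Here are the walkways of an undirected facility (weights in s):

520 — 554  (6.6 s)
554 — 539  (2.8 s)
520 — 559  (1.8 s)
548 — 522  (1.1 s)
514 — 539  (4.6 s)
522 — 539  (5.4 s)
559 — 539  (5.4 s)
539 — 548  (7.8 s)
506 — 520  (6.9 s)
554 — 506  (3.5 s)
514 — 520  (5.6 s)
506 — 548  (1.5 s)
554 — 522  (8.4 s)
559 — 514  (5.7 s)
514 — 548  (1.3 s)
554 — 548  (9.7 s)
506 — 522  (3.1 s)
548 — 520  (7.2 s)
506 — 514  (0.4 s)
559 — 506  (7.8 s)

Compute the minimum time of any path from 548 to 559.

7 s

Settle nodes by increasing distance from 548:
548: 0
522: 1.1  (via 548)
514: 1.3  (via 548)
506: 1.5  (via 548)
554: 5  (via 506)
539: 5.9  (via 514)
520: 6.9  (via 514)
559: 7  (via 514)
Shortest route: 548 → 514 → 559 = 7 s.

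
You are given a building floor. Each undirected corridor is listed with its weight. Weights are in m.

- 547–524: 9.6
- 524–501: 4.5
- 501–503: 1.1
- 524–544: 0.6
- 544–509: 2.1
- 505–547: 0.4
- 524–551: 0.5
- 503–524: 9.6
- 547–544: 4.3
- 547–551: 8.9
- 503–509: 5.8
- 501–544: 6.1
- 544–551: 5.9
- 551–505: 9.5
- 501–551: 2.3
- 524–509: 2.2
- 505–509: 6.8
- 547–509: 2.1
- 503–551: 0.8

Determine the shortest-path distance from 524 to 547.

4.3 m

Settle nodes by increasing distance from 524:
524: 0
551: 0.5  (via 524)
544: 0.6  (via 524)
503: 1.3  (via 551)
509: 2.2  (via 524)
501: 2.4  (via 503)
547: 4.3  (via 509)
Shortest route: 524 → 509 → 547 = 4.3 m.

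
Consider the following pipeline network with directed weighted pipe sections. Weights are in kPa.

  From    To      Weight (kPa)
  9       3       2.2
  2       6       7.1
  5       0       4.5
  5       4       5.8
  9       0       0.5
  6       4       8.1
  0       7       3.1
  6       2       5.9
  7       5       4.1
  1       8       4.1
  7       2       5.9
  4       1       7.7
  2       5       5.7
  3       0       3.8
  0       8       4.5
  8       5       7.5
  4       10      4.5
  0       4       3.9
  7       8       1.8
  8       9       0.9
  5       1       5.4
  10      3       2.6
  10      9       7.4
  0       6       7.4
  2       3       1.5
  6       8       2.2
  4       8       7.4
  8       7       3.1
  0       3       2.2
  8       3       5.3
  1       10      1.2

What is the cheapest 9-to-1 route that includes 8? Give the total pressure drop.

Best 9 to 8: 9 → 0 → 8 costing 5
Shortest 8→1: 8 → 7 → 5 → 1 = 12.6
Total via 8: 5 + 12.6 = 17.6 kPa.

17.6 kPa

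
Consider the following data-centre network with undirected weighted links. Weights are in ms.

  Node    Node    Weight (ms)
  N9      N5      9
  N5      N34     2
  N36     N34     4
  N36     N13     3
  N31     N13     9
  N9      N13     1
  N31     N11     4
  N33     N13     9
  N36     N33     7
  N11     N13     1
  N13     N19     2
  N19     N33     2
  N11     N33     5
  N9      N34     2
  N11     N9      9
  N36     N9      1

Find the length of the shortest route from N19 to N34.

5 ms

Running Dijkstra from N19:
N19: 0
N13: 2  (via N19)
N33: 2  (via N19)
N9: 3  (via N13)
N11: 3  (via N13)
N36: 4  (via N9)
N34: 5  (via N9)
Shortest route: N19 → N13 → N9 → N34 = 5 ms.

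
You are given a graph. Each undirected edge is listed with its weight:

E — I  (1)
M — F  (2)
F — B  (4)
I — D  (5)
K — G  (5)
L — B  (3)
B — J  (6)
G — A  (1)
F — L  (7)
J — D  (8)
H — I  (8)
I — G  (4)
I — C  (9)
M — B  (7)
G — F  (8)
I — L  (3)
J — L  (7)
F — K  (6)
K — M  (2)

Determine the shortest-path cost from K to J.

14

Candidate routes:
K → M → F → B → L → J: 2+2+4+3+7 = 18
K → F → B → J: 6+4+6 = 16
K → M → F → B → J: 2+2+4+6 = 14
K → M → B → J: 2+7+6 = 15
The minimum is 14 via K → M → F → B → J.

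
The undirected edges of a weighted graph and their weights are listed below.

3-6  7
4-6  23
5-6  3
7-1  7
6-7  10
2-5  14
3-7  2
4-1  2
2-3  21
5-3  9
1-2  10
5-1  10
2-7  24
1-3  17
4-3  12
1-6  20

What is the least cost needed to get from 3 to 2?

19

Shortest distances from 3:
3: 0
7: 2  (via 3)
6: 7  (via 3)
1: 9  (via 7)
5: 9  (via 3)
4: 11  (via 1)
2: 19  (via 1)
Shortest route: 3 → 7 → 1 → 2 = 19.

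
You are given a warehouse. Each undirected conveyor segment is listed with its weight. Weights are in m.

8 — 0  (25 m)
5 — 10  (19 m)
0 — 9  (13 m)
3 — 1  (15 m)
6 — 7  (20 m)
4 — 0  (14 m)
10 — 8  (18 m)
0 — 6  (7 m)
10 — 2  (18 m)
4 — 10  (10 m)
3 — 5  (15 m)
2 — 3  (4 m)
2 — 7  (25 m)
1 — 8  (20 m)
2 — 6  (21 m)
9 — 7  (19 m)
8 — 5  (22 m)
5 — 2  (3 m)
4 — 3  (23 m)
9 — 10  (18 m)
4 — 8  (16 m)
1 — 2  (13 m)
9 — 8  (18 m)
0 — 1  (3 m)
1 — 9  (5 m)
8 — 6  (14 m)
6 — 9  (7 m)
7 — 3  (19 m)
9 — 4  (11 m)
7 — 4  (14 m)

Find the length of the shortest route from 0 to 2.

Running Dijkstra from 0:
0: 0
1: 3  (via 0)
6: 7  (via 0)
9: 8  (via 1)
4: 14  (via 0)
2: 16  (via 1)
Shortest route: 0–1–2 = 16 m.

16 m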